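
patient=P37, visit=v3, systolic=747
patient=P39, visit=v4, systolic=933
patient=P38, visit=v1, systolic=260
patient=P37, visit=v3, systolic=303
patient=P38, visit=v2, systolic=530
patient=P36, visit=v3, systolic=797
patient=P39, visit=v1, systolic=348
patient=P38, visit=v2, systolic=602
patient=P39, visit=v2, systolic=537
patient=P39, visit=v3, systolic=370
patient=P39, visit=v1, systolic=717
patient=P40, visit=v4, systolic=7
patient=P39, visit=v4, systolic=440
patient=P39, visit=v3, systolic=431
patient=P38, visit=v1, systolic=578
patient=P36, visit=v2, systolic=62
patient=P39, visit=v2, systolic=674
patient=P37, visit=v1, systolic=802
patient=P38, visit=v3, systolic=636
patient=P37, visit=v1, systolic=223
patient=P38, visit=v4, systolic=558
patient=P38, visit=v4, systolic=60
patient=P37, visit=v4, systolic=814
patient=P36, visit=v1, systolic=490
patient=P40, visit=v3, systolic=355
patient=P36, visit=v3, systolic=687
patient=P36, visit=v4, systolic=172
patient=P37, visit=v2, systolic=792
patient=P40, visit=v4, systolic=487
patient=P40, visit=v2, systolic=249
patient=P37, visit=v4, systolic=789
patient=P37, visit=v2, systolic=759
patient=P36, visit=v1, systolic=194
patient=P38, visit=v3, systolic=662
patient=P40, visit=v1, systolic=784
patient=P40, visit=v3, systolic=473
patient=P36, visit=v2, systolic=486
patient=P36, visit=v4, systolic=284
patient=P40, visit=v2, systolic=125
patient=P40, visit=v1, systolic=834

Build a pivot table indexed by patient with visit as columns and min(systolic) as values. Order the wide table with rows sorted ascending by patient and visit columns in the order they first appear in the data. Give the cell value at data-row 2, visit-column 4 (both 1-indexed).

With rows sorted ascending by patient, row 2 is patient=P37. visit columns in first-appearance order: v3, v4, v1, v2; column 4 is v2.
Long rows with patient=P37, visit=v2: min(792, 759) = 759.

759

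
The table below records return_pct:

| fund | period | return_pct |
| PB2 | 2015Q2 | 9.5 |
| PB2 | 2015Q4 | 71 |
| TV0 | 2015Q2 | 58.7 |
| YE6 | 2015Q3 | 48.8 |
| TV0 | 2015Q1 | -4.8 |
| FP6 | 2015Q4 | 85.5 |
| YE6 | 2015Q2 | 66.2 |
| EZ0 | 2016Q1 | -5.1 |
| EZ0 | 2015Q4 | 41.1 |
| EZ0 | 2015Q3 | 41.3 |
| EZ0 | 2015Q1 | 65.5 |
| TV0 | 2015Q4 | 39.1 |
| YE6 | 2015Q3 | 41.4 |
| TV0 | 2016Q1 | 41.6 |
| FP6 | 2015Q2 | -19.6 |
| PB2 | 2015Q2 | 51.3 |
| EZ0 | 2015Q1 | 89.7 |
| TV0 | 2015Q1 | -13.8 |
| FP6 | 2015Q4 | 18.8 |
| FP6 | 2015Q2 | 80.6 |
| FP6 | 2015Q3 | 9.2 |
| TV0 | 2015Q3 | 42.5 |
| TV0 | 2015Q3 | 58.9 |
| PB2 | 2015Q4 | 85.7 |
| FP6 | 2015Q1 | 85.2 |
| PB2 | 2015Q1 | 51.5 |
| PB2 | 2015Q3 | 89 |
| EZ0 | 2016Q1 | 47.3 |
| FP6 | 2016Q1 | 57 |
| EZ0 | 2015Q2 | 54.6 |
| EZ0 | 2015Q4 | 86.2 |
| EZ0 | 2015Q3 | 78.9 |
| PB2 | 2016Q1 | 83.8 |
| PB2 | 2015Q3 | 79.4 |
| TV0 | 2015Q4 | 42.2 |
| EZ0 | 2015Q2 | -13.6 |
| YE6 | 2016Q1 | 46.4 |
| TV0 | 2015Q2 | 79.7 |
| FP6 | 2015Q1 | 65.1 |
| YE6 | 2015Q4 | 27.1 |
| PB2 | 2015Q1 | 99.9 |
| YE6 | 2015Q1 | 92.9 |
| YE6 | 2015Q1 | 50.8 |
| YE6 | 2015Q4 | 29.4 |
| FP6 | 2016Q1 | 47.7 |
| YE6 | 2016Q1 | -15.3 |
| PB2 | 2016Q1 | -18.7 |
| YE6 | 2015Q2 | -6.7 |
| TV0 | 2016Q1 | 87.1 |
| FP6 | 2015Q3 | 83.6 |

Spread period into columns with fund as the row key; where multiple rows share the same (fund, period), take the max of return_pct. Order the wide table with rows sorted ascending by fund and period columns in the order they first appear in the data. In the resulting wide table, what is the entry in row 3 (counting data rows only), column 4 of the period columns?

99.9

With rows sorted ascending by fund, row 3 is fund=PB2. period columns in first-appearance order: 2015Q2, 2015Q4, 2015Q3, 2015Q1, 2016Q1; column 4 is 2015Q1.
Long rows with fund=PB2, period=2015Q1: max(51.5, 99.9) = 99.9.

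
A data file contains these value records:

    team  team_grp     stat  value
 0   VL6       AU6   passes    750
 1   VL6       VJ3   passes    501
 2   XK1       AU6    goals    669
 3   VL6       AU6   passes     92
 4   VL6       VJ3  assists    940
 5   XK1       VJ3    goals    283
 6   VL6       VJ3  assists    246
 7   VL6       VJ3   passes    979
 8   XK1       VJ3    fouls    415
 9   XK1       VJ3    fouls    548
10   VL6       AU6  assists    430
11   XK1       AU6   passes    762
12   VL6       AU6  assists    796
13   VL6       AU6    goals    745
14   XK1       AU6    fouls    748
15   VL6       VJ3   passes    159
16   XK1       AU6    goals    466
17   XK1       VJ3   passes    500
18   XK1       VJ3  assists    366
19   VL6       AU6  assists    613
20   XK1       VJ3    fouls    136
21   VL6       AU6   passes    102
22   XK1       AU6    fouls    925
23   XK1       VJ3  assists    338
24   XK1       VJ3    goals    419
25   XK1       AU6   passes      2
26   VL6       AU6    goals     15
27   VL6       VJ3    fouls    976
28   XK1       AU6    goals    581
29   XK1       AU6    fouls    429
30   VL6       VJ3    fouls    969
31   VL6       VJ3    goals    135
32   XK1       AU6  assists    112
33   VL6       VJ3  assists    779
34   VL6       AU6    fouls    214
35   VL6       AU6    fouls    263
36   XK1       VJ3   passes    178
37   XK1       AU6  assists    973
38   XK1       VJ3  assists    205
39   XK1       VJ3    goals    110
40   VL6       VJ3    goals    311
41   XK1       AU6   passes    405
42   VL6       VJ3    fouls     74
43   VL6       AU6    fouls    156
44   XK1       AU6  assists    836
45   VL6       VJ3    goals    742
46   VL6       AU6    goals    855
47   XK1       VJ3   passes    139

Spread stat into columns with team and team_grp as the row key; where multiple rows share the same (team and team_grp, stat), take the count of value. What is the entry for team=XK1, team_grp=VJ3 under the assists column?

Rows with team=XK1, team_grp=VJ3 and stat=assists: value values are 366, 338, 205.
3 rows match — count = 3.

3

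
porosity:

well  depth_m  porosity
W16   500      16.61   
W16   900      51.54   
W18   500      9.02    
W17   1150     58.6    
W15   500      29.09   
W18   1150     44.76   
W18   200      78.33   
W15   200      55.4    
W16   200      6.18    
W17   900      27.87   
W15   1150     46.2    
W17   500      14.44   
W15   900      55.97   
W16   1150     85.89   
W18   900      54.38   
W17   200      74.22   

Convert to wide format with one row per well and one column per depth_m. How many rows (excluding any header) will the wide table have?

4 distinct well values → 4 rows.

4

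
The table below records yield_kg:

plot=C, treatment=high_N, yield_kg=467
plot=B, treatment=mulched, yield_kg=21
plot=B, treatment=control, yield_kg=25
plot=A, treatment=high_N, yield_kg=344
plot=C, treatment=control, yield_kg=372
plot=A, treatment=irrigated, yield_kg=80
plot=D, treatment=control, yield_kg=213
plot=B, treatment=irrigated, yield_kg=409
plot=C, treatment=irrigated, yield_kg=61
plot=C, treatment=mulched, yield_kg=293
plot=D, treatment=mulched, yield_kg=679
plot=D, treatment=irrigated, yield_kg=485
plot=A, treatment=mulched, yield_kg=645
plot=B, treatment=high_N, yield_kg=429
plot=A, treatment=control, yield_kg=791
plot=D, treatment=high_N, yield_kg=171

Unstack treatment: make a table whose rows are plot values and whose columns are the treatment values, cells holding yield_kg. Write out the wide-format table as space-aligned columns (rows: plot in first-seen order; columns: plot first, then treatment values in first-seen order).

Columns: plot plus the 4 distinct treatment values (high_N, mulched, control, irrigated).
For example, row C column high_N takes yield_kg=467 from the long row (C, high_N).

plot  high_N  mulched  control  irrigated
C     467     293      372      61       
B     429     21       25       409      
A     344     645      791      80       
D     171     679      213      485      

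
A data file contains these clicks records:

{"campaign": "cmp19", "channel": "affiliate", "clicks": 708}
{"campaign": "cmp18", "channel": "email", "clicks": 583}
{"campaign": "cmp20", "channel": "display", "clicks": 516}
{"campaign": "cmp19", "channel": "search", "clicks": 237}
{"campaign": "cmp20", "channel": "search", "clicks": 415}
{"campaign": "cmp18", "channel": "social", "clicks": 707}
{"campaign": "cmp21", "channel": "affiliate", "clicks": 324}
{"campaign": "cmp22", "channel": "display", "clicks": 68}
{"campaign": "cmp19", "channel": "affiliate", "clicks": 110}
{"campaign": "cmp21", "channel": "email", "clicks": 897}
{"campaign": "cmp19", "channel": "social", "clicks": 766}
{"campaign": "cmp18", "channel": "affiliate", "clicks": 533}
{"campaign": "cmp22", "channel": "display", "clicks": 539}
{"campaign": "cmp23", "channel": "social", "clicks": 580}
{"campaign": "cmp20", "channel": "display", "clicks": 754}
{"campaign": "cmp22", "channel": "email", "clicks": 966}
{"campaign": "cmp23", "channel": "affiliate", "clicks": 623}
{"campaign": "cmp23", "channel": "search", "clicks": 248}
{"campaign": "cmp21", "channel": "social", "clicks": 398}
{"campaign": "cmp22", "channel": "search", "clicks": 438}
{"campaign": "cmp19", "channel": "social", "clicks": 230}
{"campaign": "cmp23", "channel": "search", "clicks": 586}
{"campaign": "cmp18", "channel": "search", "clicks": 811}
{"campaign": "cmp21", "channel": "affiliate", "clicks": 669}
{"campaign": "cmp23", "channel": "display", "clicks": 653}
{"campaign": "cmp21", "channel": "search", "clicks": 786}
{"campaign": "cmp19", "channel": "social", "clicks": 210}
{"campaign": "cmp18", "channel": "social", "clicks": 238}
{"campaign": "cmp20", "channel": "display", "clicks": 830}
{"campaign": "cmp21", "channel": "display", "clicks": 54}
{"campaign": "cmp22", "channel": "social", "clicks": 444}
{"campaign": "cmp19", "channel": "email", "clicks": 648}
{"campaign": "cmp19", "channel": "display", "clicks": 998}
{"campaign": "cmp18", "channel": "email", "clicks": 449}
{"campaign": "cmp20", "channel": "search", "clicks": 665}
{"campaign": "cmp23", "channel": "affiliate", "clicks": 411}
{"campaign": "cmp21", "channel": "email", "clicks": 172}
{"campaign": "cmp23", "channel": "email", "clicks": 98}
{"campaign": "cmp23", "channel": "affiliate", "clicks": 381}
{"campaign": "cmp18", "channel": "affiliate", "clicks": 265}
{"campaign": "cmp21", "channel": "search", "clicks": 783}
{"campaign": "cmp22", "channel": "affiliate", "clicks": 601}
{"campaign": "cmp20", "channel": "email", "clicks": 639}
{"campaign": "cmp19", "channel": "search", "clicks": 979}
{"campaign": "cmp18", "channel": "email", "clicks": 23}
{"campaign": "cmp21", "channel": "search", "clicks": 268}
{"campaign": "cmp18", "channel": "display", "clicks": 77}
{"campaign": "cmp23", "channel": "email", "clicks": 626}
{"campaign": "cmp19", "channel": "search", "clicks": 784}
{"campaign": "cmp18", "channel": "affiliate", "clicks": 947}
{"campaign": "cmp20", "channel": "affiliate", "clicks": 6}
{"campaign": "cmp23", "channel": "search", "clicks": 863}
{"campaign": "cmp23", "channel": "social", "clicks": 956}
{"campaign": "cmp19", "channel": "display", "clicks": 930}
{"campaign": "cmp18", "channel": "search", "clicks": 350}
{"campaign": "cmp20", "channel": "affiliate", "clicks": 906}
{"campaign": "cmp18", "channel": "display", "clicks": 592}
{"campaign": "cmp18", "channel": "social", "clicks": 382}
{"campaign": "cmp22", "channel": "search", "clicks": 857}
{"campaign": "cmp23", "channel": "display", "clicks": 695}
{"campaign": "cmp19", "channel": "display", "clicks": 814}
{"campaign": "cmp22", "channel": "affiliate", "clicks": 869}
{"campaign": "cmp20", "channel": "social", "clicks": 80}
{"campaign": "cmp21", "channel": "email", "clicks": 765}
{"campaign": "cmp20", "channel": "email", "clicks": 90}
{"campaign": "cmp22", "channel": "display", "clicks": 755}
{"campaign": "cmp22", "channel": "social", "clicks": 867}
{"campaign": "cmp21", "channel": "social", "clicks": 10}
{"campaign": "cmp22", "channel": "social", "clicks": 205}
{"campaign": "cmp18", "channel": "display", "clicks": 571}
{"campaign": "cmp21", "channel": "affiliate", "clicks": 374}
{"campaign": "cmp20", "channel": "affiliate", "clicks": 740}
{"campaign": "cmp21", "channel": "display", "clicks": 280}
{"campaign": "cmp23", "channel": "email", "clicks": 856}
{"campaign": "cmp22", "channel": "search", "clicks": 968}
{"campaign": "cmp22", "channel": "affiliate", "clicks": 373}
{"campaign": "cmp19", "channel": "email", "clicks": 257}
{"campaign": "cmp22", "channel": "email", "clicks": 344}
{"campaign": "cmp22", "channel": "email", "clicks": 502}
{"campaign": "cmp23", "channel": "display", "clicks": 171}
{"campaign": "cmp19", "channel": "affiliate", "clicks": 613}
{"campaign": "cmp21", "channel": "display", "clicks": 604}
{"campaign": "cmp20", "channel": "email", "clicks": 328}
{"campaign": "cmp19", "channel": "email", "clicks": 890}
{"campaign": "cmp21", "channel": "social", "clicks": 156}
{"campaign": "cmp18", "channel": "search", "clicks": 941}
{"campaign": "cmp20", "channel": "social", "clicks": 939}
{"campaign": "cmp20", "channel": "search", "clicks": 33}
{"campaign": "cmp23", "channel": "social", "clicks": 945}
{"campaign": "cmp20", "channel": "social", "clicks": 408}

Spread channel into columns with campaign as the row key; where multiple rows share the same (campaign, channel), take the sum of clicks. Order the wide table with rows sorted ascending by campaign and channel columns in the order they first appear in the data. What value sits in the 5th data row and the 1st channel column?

1843

With rows sorted ascending by campaign, row 5 is campaign=cmp22. channel columns in first-appearance order: affiliate, email, display, search, social; column 1 is affiliate.
Long rows with campaign=cmp22, channel=affiliate: 601 + 869 + 373 = 1843.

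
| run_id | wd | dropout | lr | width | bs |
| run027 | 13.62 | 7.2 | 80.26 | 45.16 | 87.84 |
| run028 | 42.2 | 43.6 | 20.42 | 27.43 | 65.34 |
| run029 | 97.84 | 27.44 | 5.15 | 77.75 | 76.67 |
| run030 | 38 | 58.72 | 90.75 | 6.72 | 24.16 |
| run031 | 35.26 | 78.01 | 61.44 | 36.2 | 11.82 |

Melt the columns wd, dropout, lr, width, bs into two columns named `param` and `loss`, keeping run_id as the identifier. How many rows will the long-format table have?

25

5 run_id values × 5 melted columns = 25 rows.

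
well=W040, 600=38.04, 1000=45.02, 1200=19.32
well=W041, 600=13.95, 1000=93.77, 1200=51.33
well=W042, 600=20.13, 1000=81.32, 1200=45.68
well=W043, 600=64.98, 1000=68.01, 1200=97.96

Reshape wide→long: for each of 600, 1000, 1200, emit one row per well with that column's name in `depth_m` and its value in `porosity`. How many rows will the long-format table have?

12

4 well values × 3 melted columns = 12 rows.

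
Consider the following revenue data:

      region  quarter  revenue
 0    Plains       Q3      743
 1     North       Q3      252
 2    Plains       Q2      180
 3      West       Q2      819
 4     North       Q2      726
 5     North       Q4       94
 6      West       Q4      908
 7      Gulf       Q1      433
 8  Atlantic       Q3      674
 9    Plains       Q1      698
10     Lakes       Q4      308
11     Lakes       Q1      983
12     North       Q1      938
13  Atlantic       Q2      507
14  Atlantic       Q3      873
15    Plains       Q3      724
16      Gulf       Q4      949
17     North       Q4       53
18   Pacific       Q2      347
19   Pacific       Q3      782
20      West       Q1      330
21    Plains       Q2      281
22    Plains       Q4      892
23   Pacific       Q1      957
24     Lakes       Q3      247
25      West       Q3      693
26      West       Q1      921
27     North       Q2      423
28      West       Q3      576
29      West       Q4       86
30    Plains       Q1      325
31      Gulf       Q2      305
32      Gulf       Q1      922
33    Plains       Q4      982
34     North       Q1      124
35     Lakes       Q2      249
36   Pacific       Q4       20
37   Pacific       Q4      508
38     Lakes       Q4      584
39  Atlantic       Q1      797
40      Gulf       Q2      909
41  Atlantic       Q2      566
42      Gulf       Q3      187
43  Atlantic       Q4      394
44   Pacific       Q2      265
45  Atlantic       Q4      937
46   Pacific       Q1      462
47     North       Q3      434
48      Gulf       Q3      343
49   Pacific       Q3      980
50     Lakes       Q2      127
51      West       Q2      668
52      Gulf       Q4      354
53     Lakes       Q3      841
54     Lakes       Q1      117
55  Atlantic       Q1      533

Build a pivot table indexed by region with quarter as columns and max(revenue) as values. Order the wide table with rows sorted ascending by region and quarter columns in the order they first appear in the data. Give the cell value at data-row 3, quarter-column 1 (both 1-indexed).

841

With rows sorted ascending by region, row 3 is region=Lakes. quarter columns in first-appearance order: Q3, Q2, Q4, Q1; column 1 is Q3.
Long rows with region=Lakes, quarter=Q3: max(247, 841) = 841.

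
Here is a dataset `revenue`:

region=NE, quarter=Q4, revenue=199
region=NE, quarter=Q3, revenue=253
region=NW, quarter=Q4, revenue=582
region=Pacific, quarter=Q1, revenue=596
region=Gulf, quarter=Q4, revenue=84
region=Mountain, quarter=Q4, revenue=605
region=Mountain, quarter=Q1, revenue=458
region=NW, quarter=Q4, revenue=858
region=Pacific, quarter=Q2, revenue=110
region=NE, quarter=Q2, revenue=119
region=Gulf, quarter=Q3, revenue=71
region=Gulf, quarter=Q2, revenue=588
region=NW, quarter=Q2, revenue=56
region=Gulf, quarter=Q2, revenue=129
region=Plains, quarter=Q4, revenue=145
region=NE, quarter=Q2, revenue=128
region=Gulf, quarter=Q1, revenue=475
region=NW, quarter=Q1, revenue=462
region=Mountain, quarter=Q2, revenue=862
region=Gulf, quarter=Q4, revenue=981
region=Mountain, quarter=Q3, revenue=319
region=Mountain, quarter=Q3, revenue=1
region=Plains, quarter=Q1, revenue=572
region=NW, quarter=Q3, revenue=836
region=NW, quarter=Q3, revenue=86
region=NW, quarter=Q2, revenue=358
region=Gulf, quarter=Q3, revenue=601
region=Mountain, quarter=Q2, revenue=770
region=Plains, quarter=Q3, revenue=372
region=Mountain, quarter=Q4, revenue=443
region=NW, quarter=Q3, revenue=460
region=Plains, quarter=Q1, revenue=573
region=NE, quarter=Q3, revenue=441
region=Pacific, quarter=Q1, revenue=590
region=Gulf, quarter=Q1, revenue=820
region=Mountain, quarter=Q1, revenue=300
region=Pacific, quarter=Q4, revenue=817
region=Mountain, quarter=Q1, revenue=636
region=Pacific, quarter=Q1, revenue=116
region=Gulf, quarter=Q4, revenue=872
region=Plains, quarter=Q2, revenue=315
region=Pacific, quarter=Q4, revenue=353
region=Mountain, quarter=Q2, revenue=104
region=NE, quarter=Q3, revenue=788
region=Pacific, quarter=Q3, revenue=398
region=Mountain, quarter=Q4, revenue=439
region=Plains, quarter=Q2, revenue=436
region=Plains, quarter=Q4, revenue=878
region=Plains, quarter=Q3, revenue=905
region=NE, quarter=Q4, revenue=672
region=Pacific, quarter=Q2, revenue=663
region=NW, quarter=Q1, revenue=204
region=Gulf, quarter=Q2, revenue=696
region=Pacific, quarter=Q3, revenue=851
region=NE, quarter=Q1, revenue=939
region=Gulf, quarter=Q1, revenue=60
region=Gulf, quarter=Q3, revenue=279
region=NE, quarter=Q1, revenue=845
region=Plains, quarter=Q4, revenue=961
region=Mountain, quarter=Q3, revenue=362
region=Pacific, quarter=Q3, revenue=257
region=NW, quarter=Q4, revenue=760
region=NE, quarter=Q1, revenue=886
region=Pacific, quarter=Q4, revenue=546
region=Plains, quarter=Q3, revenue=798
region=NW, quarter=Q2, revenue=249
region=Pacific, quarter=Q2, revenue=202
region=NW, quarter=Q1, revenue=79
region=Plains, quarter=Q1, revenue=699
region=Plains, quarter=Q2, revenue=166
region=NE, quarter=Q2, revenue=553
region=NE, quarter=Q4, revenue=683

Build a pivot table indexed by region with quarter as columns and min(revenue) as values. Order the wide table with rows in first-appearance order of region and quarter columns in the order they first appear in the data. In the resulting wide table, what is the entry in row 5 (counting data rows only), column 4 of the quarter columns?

With rows in first-appearance order of region, row 5 is region=Mountain. quarter columns in first-appearance order: Q4, Q3, Q1, Q2; column 4 is Q2.
Long rows with region=Mountain, quarter=Q2: min(862, 770, 104) = 104.

104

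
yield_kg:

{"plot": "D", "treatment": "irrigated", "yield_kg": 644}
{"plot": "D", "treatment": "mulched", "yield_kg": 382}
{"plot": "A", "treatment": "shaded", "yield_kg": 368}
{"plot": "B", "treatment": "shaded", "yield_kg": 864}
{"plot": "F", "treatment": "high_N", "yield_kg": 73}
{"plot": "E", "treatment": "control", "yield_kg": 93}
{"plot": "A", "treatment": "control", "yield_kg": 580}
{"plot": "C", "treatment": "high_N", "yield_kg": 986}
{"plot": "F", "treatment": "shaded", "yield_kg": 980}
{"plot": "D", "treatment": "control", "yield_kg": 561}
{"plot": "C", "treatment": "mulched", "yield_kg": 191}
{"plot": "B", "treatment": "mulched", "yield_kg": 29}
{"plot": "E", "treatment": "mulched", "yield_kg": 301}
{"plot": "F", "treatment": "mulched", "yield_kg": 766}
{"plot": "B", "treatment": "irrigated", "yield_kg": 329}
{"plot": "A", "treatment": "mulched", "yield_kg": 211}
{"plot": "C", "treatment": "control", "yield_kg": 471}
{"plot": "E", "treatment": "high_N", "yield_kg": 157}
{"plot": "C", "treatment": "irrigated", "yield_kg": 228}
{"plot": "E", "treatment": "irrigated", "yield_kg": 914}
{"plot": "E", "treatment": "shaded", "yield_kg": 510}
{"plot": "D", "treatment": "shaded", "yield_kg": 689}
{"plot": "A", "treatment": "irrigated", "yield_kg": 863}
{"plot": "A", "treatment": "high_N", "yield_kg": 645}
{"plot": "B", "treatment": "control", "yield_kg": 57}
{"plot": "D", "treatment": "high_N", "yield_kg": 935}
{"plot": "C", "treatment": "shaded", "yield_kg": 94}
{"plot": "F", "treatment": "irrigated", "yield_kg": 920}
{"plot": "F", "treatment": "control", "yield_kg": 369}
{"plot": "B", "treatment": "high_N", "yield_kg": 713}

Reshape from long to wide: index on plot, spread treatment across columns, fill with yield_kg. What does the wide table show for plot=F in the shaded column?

Wide layout: rows indexed by plot, columns are the 5 distinct treatment values (irrigated, mulched, shaded, high_N, control).
Cell (plot=F, treatment=shaded) draws from the long row where plot=F and treatment=shaded, which has yield_kg=980.

980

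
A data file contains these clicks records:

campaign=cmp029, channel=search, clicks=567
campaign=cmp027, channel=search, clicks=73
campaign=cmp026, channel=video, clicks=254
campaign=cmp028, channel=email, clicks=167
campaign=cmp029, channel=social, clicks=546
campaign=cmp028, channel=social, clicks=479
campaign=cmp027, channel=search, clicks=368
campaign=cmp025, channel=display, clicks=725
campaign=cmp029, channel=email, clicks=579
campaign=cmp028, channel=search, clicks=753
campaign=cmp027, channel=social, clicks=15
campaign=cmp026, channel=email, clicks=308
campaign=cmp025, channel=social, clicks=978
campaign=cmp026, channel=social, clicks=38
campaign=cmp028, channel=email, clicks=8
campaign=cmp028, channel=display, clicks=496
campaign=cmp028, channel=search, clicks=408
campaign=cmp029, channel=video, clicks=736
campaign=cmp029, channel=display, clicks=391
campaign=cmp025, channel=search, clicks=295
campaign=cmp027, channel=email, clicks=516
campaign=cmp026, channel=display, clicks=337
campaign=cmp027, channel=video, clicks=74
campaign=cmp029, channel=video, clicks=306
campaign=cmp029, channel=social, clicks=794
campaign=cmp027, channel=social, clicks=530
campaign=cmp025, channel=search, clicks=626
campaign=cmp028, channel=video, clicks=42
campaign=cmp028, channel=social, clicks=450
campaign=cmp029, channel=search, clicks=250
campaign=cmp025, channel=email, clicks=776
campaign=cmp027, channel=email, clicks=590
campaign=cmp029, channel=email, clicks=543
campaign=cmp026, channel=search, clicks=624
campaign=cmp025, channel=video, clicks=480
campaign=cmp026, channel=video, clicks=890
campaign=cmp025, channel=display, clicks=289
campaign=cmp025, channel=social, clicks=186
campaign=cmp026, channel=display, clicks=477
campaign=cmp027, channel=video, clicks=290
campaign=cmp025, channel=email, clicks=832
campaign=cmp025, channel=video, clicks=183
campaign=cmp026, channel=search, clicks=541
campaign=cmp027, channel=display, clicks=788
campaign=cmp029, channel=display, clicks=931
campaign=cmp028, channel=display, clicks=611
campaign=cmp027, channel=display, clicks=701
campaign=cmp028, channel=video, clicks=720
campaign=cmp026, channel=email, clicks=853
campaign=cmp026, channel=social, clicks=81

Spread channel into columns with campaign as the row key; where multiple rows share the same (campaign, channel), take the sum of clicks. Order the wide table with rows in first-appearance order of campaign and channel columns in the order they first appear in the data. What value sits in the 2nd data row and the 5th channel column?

1489

With rows in first-appearance order of campaign, row 2 is campaign=cmp027. channel columns in first-appearance order: search, video, email, social, display; column 5 is display.
Long rows with campaign=cmp027, channel=display: 788 + 701 = 1489.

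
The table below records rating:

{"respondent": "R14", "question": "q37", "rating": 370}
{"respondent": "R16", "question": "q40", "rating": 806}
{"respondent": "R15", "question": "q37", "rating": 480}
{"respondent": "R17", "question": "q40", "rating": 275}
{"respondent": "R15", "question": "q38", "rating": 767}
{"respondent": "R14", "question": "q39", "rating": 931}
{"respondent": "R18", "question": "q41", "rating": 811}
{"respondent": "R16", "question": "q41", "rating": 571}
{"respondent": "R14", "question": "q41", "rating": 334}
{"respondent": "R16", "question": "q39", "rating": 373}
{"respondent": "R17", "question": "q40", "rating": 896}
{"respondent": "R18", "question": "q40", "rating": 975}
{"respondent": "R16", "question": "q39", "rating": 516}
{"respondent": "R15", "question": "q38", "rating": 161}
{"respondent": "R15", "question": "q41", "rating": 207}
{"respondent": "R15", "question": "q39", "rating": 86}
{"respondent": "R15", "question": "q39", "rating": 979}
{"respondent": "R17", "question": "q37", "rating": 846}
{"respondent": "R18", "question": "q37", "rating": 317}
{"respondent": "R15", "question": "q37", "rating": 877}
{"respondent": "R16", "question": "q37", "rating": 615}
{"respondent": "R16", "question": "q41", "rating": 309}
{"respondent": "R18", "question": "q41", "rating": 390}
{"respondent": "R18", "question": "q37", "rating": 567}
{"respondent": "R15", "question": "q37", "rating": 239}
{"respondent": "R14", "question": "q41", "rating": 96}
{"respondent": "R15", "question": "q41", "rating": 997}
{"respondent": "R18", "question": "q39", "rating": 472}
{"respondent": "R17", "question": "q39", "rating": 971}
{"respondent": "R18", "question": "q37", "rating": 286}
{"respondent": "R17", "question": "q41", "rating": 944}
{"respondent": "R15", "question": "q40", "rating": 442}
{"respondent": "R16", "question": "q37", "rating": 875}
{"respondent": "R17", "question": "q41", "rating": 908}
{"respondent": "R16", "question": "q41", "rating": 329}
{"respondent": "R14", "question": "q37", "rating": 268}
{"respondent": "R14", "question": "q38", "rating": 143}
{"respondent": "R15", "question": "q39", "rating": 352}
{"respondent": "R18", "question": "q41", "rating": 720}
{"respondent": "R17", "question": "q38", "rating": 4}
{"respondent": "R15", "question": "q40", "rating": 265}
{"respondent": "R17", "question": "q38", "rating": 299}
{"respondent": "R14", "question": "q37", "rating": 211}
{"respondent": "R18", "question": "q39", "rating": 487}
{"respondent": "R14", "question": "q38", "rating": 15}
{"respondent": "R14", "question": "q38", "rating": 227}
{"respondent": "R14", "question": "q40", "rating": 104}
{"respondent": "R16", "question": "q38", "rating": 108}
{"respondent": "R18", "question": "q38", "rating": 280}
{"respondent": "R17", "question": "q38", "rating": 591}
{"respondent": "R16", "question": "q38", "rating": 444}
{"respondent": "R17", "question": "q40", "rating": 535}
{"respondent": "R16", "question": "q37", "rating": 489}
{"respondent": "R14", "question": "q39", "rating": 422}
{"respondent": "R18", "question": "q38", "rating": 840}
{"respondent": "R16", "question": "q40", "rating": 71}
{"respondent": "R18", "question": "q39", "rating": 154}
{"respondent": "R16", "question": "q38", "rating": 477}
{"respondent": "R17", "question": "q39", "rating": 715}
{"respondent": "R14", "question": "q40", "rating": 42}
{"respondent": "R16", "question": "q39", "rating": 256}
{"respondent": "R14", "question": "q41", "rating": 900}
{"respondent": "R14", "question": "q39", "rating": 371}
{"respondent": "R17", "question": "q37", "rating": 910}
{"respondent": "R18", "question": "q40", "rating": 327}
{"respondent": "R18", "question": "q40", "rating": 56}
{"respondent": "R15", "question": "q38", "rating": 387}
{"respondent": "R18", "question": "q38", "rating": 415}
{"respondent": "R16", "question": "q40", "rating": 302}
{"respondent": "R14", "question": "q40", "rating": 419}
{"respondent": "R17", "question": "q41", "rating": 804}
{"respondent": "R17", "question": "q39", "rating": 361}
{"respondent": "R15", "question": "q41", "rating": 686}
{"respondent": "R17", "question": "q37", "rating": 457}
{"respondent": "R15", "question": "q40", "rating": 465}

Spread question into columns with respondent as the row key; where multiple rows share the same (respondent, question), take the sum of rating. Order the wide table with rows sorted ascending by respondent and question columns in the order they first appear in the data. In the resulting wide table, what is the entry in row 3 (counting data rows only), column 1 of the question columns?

1979

With rows sorted ascending by respondent, row 3 is respondent=R16. question columns in first-appearance order: q37, q40, q38, q39, q41; column 1 is q37.
Long rows with respondent=R16, question=q37: 615 + 875 + 489 = 1979.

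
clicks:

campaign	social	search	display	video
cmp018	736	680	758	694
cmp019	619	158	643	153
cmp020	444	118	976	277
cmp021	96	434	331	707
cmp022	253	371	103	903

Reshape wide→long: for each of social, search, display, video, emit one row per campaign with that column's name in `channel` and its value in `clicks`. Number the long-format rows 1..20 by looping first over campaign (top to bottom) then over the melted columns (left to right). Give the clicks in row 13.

20 rows total (5 × 4). Row 13: index ⌊(13-1)/4⌋ = 3 into campaign → cmp021; (13-1) mod 4 = 0 into the melted columns → social.
So row 13 is (cmp021, social, 96); clicks = 96.

96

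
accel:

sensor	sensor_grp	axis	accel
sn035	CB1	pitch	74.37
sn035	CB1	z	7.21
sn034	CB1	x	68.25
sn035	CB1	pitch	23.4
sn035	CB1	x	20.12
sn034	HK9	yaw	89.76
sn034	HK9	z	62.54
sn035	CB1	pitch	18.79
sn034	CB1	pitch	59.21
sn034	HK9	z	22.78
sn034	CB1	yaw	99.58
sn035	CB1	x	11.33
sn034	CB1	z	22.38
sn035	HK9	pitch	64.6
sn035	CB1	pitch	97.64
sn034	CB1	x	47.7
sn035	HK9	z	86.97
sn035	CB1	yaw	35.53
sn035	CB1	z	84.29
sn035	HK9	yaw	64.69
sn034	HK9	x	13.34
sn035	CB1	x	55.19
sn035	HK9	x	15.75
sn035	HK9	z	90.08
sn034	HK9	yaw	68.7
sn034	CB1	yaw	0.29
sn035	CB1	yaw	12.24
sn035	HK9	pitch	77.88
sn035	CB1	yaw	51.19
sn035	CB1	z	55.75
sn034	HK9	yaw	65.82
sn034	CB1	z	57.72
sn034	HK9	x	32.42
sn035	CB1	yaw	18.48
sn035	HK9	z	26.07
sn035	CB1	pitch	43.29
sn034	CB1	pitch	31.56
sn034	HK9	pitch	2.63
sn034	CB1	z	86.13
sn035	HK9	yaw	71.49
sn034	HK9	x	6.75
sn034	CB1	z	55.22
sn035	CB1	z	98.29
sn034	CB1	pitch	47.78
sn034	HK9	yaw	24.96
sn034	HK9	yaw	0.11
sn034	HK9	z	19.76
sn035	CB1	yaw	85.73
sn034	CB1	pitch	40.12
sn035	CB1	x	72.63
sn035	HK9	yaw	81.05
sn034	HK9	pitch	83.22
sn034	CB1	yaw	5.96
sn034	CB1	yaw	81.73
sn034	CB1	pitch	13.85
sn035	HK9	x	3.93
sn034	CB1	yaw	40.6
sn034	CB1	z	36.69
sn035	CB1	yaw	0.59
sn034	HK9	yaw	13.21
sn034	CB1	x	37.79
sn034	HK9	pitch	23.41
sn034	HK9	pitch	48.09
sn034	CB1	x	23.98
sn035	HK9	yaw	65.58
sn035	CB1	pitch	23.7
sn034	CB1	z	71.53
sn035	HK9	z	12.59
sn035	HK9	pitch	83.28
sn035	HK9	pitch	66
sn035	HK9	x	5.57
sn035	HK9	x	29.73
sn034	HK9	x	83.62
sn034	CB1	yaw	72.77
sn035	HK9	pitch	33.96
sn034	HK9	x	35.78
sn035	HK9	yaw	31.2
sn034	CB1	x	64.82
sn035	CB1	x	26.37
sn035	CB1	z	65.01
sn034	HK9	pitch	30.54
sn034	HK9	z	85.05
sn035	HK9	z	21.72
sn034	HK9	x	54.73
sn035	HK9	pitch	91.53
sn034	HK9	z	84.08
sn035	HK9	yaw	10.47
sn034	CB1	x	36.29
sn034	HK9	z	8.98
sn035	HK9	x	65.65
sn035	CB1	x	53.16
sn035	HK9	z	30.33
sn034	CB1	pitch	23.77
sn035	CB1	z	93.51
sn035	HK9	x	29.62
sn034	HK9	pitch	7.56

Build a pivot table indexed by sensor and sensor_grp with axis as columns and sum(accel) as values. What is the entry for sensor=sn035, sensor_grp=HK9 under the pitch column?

Rows with sensor=sn035, sensor_grp=HK9 and axis=pitch: accel values are 64.6, 77.88, 83.28, 66, 33.96, 91.53.
64.6 + 77.88 + 83.28 + 66 + 33.96 + 91.53 = 417.25.

417.25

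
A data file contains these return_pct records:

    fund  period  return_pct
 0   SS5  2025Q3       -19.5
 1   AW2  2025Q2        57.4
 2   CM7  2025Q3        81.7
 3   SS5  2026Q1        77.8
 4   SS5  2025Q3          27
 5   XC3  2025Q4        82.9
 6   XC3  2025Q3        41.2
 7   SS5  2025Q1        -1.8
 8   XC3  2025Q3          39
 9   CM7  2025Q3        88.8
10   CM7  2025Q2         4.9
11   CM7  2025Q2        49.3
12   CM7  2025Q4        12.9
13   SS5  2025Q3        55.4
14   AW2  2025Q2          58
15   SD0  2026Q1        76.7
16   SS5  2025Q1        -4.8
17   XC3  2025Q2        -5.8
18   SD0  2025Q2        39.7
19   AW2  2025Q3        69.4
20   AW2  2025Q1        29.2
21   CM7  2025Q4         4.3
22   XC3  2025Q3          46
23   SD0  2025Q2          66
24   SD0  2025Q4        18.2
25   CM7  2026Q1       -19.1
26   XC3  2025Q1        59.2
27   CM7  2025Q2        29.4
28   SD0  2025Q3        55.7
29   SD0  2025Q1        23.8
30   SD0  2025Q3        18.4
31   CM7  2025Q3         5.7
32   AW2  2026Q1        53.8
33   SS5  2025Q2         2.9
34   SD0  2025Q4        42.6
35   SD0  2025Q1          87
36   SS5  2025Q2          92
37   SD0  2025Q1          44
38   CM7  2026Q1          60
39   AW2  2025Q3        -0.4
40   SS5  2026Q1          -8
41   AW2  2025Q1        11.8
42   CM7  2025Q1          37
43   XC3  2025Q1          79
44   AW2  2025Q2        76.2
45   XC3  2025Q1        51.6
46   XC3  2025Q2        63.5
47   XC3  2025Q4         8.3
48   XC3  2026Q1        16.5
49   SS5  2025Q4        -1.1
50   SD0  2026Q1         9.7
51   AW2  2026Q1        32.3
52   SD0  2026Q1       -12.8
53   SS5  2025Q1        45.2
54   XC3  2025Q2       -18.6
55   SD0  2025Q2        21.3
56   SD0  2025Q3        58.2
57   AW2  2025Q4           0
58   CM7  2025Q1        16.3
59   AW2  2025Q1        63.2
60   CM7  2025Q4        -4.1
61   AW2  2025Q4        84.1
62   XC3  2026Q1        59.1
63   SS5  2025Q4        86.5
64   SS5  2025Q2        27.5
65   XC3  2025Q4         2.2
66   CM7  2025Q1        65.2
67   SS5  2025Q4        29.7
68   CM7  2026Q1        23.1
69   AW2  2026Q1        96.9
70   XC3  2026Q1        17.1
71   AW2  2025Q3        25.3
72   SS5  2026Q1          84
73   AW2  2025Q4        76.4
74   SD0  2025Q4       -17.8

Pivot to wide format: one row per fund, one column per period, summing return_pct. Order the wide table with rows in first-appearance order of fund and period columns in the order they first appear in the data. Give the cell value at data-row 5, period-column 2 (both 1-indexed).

With rows in first-appearance order of fund, row 5 is fund=SD0. period columns in first-appearance order: 2025Q3, 2025Q2, 2026Q1, 2025Q4, 2025Q1; column 2 is 2025Q2.
Long rows with fund=SD0, period=2025Q2: 39.7 + 66 + 21.3 = 127.

127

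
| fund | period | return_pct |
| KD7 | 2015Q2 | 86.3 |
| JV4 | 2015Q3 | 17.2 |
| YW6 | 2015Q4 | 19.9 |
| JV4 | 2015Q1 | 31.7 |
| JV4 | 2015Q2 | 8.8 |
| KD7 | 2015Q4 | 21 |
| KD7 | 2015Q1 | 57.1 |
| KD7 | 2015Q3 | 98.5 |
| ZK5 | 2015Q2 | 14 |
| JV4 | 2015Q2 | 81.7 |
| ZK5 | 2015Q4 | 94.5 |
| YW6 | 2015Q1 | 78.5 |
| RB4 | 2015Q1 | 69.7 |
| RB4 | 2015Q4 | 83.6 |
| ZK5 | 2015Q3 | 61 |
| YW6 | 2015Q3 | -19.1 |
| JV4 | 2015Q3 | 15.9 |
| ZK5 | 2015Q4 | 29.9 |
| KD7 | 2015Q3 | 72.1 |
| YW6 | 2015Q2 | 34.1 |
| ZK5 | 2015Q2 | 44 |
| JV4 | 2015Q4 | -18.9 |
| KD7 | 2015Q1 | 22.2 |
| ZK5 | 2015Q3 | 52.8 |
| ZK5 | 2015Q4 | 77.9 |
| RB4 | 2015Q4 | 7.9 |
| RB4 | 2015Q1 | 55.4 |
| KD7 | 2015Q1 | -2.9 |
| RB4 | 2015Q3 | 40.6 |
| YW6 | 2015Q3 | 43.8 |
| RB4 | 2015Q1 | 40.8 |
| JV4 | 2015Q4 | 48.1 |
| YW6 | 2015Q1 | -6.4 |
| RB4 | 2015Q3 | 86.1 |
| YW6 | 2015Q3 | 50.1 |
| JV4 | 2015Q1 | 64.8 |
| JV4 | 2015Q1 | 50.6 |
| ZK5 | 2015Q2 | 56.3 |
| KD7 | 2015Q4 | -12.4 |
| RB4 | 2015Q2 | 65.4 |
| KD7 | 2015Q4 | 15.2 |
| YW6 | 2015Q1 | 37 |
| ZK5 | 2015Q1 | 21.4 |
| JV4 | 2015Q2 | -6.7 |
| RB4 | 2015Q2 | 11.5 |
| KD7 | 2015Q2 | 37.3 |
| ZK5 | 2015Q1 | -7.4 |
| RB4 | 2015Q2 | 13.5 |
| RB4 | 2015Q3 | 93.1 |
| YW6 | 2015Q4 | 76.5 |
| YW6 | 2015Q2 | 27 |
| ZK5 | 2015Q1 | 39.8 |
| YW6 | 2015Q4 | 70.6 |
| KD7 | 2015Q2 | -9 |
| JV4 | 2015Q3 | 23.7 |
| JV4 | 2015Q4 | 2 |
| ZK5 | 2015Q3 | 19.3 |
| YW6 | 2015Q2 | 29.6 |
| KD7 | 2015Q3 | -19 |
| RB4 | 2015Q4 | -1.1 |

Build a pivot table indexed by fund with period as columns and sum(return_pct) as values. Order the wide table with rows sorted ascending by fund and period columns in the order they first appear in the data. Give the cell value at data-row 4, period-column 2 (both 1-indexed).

74.8

With rows sorted ascending by fund, row 4 is fund=YW6. period columns in first-appearance order: 2015Q2, 2015Q3, 2015Q4, 2015Q1; column 2 is 2015Q3.
Long rows with fund=YW6, period=2015Q3: -19.1 + 43.8 + 50.1 = 74.8.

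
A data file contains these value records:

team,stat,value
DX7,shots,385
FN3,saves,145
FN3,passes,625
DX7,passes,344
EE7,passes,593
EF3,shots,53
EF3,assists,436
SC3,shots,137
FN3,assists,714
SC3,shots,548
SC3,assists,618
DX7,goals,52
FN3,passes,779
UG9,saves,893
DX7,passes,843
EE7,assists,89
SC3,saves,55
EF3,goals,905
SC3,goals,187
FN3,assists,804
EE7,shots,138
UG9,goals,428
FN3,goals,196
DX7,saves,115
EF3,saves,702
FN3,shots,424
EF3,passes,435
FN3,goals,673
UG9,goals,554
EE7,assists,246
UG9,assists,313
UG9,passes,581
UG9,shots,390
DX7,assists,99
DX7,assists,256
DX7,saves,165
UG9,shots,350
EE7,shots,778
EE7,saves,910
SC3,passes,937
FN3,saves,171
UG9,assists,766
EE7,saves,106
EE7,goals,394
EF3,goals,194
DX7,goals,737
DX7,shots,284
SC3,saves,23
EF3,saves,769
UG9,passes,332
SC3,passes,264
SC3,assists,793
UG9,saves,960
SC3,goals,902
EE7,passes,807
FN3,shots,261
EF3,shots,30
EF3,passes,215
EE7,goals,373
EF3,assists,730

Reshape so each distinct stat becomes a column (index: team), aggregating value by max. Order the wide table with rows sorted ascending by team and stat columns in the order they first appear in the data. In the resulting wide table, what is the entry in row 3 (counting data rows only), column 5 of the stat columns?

905

With rows sorted ascending by team, row 3 is team=EF3. stat columns in first-appearance order: shots, saves, passes, assists, goals; column 5 is goals.
Long rows with team=EF3, stat=goals: max(905, 194) = 905.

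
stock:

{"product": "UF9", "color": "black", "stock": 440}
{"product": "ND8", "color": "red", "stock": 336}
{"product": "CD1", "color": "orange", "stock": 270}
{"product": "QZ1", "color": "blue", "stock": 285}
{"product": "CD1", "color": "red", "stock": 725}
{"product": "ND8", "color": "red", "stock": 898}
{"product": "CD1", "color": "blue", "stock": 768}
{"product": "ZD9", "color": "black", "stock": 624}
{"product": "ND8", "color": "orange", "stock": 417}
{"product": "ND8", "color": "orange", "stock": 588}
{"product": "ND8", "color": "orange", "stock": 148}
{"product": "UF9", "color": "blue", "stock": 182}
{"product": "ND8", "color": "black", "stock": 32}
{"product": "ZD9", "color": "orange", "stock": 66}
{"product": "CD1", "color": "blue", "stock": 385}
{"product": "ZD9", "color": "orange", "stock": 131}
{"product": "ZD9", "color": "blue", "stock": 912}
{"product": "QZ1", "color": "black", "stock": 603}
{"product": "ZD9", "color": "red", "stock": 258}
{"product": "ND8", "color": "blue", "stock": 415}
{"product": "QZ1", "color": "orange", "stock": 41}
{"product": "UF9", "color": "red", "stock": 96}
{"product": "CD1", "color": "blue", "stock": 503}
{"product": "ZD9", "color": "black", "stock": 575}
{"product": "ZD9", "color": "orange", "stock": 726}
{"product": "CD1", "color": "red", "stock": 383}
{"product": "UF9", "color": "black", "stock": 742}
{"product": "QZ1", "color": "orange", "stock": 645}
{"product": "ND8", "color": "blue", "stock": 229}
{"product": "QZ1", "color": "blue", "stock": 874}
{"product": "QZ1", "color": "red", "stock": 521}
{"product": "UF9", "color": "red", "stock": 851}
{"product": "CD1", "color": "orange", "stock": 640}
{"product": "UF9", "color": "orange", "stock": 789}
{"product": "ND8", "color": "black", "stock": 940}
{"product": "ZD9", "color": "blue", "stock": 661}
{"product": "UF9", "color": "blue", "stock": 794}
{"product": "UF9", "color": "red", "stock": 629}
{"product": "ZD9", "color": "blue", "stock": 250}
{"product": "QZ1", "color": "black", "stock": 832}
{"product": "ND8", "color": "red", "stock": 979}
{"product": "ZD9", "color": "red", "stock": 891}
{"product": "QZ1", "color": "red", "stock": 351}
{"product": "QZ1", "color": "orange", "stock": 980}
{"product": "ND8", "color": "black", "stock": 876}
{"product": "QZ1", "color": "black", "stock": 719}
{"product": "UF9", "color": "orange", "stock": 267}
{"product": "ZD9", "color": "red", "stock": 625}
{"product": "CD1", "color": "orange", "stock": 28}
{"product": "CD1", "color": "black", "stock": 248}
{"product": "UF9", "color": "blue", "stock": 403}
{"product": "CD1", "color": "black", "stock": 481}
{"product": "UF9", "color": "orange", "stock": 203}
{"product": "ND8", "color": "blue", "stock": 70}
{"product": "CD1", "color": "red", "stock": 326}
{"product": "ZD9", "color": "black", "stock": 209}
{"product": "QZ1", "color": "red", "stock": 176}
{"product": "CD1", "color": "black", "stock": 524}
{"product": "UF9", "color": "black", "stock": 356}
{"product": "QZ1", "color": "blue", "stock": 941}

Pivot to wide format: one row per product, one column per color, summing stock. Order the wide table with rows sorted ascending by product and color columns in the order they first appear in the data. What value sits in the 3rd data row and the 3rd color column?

With rows sorted ascending by product, row 3 is product=QZ1. color columns in first-appearance order: black, red, orange, blue; column 3 is orange.
Long rows with product=QZ1, color=orange: 41 + 645 + 980 = 1666.

1666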